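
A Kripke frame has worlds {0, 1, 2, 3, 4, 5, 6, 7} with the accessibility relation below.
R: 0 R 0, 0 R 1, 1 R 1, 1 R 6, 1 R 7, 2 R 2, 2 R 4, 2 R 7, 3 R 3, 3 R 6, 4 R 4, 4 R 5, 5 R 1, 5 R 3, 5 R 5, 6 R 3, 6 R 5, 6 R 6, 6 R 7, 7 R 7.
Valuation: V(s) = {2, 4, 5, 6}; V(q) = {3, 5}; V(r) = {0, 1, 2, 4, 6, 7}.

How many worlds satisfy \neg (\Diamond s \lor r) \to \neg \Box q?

Let φ = \neg (\Diamond s \lor r) \to \neg \Box q. Evaluate φ at each world:
  0 (successors {0, 1}): φ is true.
  1 (successors {1, 6, 7}): φ is true.
  2 (successors {2, 4, 7}): φ is true.
  3 (successors {3, 6}): φ is true.
  4 (successors {4, 5}): φ is true.
  5 (successors {1, 3, 5}): φ is true.
  6 (successors {3, 5, 6, 7}): φ is true.
  7 (successors {7}): φ is true.
For instance, at 1:
  At 1: \neg (\Diamond s \lor r) is false, \neg \Box q is true, so \neg (\Diamond s \lor r) \to \neg \Box q is true.
    At 1: \Diamond s \lor r is true, so \neg (\Diamond s \lor r) is false.
      At 1: \Diamond s is true, r is true, so \Diamond s \lor r is true.
    At 1: \Box q is false, so \neg \Box q is true.
      At 1: \Box q requires q at every successor {1, 6, 7}.
        q fails at 1, so \Box q is false at 1.
Satisfying worlds: {0, 1, 2, 3, 4, 5, 6, 7}

8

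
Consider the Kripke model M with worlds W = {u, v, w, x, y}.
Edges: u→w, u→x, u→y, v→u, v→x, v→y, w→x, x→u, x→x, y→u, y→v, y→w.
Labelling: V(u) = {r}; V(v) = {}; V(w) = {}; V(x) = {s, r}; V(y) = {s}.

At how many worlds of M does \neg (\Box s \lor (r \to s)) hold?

1

Let φ = \neg (\Box s \lor (r \to s)). Evaluate φ at each world:
  u (successors {w, x, y}): φ is true.
  v (successors {u, x, y}): φ is false.
  w (successors {x}): φ is false.
  x (successors {u, x}): φ is false.
  y (successors {u, v, w}): φ is false.
For instance, at x:
  At x: \Box s \lor (r \to s) is true, so \neg (\Box s \lor (r \to s)) is false.
    At x: \Box s is false, r \to s is true, so \Box s \lor (r \to s) is true.
      At x: \Box s requires s at every successor {u, x}.
        s fails at u, so \Box s is false at x.
Satisfying worlds: {u}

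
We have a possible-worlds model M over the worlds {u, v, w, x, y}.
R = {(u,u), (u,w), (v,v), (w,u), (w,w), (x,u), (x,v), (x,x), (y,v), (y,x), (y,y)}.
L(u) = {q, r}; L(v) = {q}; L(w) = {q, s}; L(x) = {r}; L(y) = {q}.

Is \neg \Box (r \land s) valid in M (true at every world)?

Recall that \Box ψ holds at a world iff ψ holds at every accessible world, and \Diamond ψ holds iff ψ holds at some accessible world.
Let φ = \neg \Box (r \land s). Evaluate φ at each world:
  u (successors {u, w}): φ is true.
  v (successors {v}): φ is true.
  w (successors {u, w}): φ is true.
  x (successors {u, v, x}): φ is true.
  y (successors {v, x, y}): φ is true.
For instance, at w:
  At w: \Box (r \land s) is false, so \neg \Box (r \land s) is true.
    At w: \Box (r \land s) requires r \land s at every successor {u, w}.
      r \land s fails at u, so \Box (r \land s) is false at w.

Yes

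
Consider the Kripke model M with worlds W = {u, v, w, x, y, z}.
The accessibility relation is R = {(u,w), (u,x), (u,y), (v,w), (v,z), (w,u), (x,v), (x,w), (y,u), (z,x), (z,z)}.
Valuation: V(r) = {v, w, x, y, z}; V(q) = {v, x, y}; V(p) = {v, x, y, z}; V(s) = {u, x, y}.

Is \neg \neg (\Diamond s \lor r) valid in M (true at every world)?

Yes

Let φ = \neg \neg (\Diamond s \lor r). Evaluate φ at each world:
  u (successors {w, x, y}): φ is true.
  v (successors {w, z}): φ is true.
  w (successors {u}): φ is true.
  x (successors {v, w}): φ is true.
  y (successors {u}): φ is true.
  z (successors {x, z}): φ is true.
For instance, at y:
  At y: \neg (\Diamond s \lor r) is false, so \neg \neg (\Diamond s \lor r) is true.
    At y: \Diamond s \lor r is true, so \neg (\Diamond s \lor r) is false.
      At y: \Diamond s is true, r is true, so \Diamond s \lor r is true.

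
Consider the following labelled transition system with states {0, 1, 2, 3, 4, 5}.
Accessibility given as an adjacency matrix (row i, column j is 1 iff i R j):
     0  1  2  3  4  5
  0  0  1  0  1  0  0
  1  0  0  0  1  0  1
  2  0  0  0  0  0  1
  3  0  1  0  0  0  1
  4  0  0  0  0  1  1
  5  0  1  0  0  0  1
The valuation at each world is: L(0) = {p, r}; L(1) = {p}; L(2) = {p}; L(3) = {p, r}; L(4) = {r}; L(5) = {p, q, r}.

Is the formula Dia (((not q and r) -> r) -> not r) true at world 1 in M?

No

Recall that Dia ψ holds at a world iff ψ holds at some accessible world.
At 1: Dia (((not q and r) -> r) -> not r) requires ((not q and r) -> r) -> not r at some successor in {3, 5}.
  At 3: ((not q and r) -> r) -> not r is false.
  At 5: ((not q and r) -> r) -> not r is false.
So Dia (((not q and r) -> r) -> not r) is false at 1.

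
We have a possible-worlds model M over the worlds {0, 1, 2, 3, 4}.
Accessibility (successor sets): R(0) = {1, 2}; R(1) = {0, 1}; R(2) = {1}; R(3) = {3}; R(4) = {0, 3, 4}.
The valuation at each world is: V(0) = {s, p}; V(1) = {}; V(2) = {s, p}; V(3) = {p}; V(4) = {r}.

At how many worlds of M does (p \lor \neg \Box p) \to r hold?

1

Recall that \Box ψ holds at a world iff ψ holds at every accessible world, and \Diamond ψ holds iff ψ holds at some accessible world.
Let φ = (p \lor \neg \Box p) \to r. Evaluate φ at each world:
  0 (successors {1, 2}): φ is false.
  1 (successors {0, 1}): φ is false.
  2 (successors {1}): φ is false.
  3 (successors {3}): φ is false.
  4 (successors {0, 3, 4}): φ is true.
For instance, at 1:
  At 1: p \lor \neg \Box p is true, r is false, so (p \lor \neg \Box p) \to r is false.
    At 1: p is false, \neg \Box p is true, so p \lor \neg \Box p is true.
      At 1: \Box p is false, so \neg \Box p is true.
Satisfying worlds: {4}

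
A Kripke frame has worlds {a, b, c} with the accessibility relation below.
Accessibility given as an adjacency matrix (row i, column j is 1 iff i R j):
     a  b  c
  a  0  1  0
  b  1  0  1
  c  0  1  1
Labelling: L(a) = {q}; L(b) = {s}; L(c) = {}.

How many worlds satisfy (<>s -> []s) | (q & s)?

2

Recall that []ψ holds at a world iff ψ holds at every accessible world, and <>ψ holds iff ψ holds at some accessible world.
Let φ = (<>s -> []s) | (q & s). Evaluate φ at each world:
  a (successors {b}): φ is true.
  b (successors {a, c}): φ is true.
  c (successors {b, c}): φ is false.
For instance, at a:
  At a: <>s -> []s is true, q & s is false, so (<>s -> []s) | (q & s) is true.
    At a: <>s is true, []s is true, so <>s -> []s is true.
      At a: <>s requires s at some successor in {b}.
        s holds at b, so <>s is true at a.
      At a: []s requires s at every successor {b}.
        At b: s is true.
      So []s is true at a.
Satisfying worlds: {a, b}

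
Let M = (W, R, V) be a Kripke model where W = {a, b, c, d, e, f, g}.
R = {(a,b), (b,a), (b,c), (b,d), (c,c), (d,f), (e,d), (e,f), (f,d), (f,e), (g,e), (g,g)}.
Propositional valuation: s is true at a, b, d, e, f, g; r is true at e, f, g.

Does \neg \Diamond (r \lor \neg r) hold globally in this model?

Let φ = \neg \Diamond (r \lor \neg r). Evaluate φ at each world:
  a (successors {b}): φ is false.
  b (successors {a, c, d}): φ is false.
  c (successors {c}): φ is false.
  d (successors {f}): φ is false.
  e (successors {d, f}): φ is false.
  f (successors {d, e}): φ is false.
  g (successors {e, g}): φ is false.
Detail at a (counterexample):
  At a: \Diamond (r \lor \neg r) is true, so \neg \Diamond (r \lor \neg r) is false.
    At a: \Diamond (r \lor \neg r) requires r \lor \neg r at some successor in {b}.
      r \lor \neg r holds at b, so \Diamond (r \lor \neg r) is true at a.

No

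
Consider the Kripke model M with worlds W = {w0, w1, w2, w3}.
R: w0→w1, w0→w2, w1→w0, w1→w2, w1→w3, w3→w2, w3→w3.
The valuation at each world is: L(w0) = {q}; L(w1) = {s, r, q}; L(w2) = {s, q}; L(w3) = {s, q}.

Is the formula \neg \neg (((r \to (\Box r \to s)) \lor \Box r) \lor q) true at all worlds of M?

Yes

Let φ = \neg \neg (((r \to (\Box r \to s)) \lor \Box r) \lor q). Evaluate φ at each world:
  w0 (successors {w1, w2}): φ is true.
  w1 (successors {w0, w2, w3}): φ is true.
  w2 (successors ∅): φ is true.
  w3 (successors {w2, w3}): φ is true.
For instance, at w3:
  At w3: \neg (((r \to (\Box r \to s)) \lor \Box r) \lor q) is false, so \neg \neg (((r \to (\Box r \to s)) \lor \Box r) \lor q) is true.
    At w3: ((r \to (\Box r \to s)) \lor \Box r) \lor q is true, so \neg (((r \to (\Box r \to s)) \lor \Box r) \lor q) is false.
      At w3: (r \to (\Box r \to s)) \lor \Box r is true, q is true, so ((r \to (\Box r \to s)) \lor \Box r) \lor q is true.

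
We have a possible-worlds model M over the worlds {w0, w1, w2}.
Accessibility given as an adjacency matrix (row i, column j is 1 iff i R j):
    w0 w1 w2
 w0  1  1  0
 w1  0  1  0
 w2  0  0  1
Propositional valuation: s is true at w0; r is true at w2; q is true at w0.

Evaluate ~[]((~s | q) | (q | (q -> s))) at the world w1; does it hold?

No

At w1: []((~s | q) | (q | (q -> s))) is true, so ~[]((~s | q) | (q | (q -> s))) is false.
  At w1: []((~s | q) | (q | (q -> s))) requires (~s | q) | (q | (q -> s)) at every successor {w1}.
    At w1: (~s | q) | (q | (q -> s)) is true.
  So []((~s | q) | (q | (q -> s))) is true at w1.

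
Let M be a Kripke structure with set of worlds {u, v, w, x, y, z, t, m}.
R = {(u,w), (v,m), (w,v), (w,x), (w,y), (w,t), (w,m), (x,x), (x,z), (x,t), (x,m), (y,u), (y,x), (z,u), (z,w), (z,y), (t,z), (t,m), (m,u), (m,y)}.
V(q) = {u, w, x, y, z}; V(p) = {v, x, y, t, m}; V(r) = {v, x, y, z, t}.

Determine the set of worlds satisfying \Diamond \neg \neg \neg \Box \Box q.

u, w, x, y, z, t, m

Let φ = \Diamond \neg \neg \neg \Box \Box q. Evaluate φ at each world:
  u (successors {w}): φ is true.
  v (successors {m}): φ is false.
  w (successors {v, x, y, t, m}): φ is true.
  x (successors {x, z, t, m}): φ is true.
  y (successors {u, x}): φ is true.
  z (successors {u, w, y}): φ is true.
  t (successors {z, m}): φ is true.
  m (successors {u, y}): φ is true.
For instance, at v:
  At v: \Diamond \neg \neg \neg \Box \Box q requires \neg \neg \neg \Box \Box q at some successor in {m}.
    At m: \neg \neg \neg \Box \Box q is false.
  So \Diamond \neg \neg \neg \Box \Box q is false at v.
Satisfying worlds: {u, w, x, y, z, t, m}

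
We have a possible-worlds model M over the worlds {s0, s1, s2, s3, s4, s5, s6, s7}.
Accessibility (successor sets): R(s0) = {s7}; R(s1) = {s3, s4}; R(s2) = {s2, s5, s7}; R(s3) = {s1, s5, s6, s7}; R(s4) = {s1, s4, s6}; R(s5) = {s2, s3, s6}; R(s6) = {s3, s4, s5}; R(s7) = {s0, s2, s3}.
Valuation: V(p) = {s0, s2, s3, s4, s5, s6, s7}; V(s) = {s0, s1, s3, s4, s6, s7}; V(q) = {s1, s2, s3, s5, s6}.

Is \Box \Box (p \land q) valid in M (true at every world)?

No

Let φ = \Box \Box (p \land q). Evaluate φ at each world:
  s0 (successors {s7}): φ is false.
  s1 (successors {s3, s4}): φ is false.
  s2 (successors {s2, s5, s7}): φ is false.
  s3 (successors {s1, s5, s6, s7}): φ is false.
  s4 (successors {s1, s4, s6}): φ is false.
  s5 (successors {s2, s3, s6}): φ is false.
  s6 (successors {s3, s4, s5}): φ is false.
  s7 (successors {s0, s2, s3}): φ is false.
Detail at s0 (counterexample):
  At s0: \Box \Box (p \land q) requires \Box (p \land q) at every successor {s7}.
    \Box (p \land q) fails at s7, so \Box \Box (p \land q) is false at s0.
      At s7: \Box (p \land q) requires p \land q at every successor {s0, s2, s3}.
        p \land q fails at s0, so \Box (p \land q) is false at s7.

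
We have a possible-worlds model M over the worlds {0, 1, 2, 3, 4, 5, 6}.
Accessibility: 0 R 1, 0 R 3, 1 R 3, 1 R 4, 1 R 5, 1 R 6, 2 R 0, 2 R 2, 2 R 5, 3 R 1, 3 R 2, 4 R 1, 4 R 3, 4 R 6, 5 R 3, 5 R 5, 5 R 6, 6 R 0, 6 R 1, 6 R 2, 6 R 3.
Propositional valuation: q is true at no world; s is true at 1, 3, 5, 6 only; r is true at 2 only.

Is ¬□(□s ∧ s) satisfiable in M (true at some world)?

Yes

Let φ = ¬□(□s ∧ s). Evaluate φ at each world:
  0 (successors {1, 3}): φ is true.
  1 (successors {3, 4, 5, 6}): φ is true.
  2 (successors {0, 2, 5}): φ is true.
  3 (successors {1, 2}): φ is true.
  4 (successors {1, 3, 6}): φ is true.
  5 (successors {3, 5, 6}): φ is true.
  6 (successors {0, 1, 2, 3}): φ is true.
Detail at 0 (witness):
  At 0: □(□s ∧ s) is false, so ¬□(□s ∧ s) is true.
    At 0: □(□s ∧ s) requires □s ∧ s at every successor {1, 3}.
      □s ∧ s fails at 1, so □(□s ∧ s) is false at 0.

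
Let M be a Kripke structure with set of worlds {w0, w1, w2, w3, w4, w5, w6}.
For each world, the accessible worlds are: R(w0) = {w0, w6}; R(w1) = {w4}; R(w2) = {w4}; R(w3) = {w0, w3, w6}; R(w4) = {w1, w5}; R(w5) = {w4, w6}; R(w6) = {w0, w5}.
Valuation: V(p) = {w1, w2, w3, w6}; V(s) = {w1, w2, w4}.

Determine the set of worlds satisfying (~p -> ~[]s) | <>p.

Let φ = (~p -> ~[]s) | <>p. Evaluate φ at each world:
  w0 (successors {w0, w6}): φ is true.
  w1 (successors {w4}): φ is true.
  w2 (successors {w4}): φ is true.
  w3 (successors {w0, w3, w6}): φ is true.
  w4 (successors {w1, w5}): φ is true.
  w5 (successors {w4, w6}): φ is true.
  w6 (successors {w0, w5}): φ is true.
For instance, at w2:
  At w2: ~p -> ~[]s is true, <>p is false, so (~p -> ~[]s) | <>p is true.
    At w2: ~p is false, ~[]s is false, so ~p -> ~[]s is true.
      At w2: []s is true, so ~[]s is false.
    At w2: <>p requires p at some successor in {w4}.
      At w4: p is false.
    So <>p is false at w2.
Satisfying worlds: {w0, w1, w2, w3, w4, w5, w6}

w0, w1, w2, w3, w4, w5, w6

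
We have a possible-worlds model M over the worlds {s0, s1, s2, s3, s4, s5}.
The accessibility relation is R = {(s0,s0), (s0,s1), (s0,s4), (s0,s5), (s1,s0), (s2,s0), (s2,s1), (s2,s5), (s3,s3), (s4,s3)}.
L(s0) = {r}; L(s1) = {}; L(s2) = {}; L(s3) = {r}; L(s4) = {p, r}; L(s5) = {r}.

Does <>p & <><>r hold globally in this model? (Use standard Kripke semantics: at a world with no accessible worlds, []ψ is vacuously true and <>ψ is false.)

Let φ = <>p & <><>r. Evaluate φ at each world:
  s0 (successors {s0, s1, s4, s5}): φ is true.
  s1 (successors {s0}): φ is false.
  s2 (successors {s0, s1, s5}): φ is false.
  s3 (successors {s3}): φ is false.
  s4 (successors {s3}): φ is false.
  s5 (successors ∅): φ is false.
Detail at s1 (counterexample):
  At s1: <>p is false, <><>r is true, so <>p & <><>r is false.
    At s1: <>p requires p at some successor in {s0}.
      At s0: p is false.
    So <>p is false at s1.
    At s1: <><>r requires <>r at some successor in {s0}.
      <>r holds at s0, so <><>r is true at s1.

No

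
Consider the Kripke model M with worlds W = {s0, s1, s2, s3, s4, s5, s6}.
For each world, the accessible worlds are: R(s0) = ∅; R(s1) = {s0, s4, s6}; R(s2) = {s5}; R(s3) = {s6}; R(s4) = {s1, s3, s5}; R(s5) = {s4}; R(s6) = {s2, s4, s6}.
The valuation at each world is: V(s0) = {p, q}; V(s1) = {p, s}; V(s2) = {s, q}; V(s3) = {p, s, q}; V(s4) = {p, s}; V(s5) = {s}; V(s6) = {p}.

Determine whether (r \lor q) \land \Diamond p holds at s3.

At s3: r \lor q is true, \Diamond p is true, so (r \lor q) \land \Diamond p is true.
  At s3: \Diamond p requires p at some successor in {s6}.
    p holds at s6, so \Diamond p is true at s3.

Yes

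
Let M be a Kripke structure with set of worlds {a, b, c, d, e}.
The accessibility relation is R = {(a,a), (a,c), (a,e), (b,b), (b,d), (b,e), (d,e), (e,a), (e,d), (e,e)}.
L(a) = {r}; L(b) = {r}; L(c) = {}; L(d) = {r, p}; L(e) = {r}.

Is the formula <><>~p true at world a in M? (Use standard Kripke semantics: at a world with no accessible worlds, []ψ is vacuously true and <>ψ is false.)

At a: <><>~p requires <>~p at some successor in {a, c, e}.
  <>~p holds at a, so <><>~p is true at a.
    At a: <>~p requires ~p at some successor in {a, c, e}.
      ~p holds at a, so <>~p is true at a.

Yes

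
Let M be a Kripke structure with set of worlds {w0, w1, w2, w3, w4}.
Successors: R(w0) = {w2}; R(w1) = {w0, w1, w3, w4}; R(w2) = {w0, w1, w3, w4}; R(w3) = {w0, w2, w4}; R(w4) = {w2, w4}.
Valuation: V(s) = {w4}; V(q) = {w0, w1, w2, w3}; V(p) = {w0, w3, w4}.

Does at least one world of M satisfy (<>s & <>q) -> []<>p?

Yes

Let φ = (<>s & <>q) -> []<>p. Evaluate φ at each world:
  w0 (successors {w2}): φ is true.
  w1 (successors {w0, w1, w3, w4}): φ is false.
  w2 (successors {w0, w1, w3, w4}): φ is false.
  w3 (successors {w0, w2, w4}): φ is false.
  w4 (successors {w2, w4}): φ is true.
Detail at w0 (witness):
  At w0: <>s & <>q is false, []<>p is true, so (<>s & <>q) -> []<>p is true.
    At w0: <>s is false, <>q is true, so <>s & <>q is false.
      At w0: <>s requires s at some successor in {w2}.
        At w2: s is false.
      So <>s is false at w0.
      At w0: <>q requires q at some successor in {w2}.
        q holds at w2, so <>q is true at w0.
    At w0: []<>p requires <>p at every successor {w2}.
      At w2: <>p is true.
    So []<>p is true at w0.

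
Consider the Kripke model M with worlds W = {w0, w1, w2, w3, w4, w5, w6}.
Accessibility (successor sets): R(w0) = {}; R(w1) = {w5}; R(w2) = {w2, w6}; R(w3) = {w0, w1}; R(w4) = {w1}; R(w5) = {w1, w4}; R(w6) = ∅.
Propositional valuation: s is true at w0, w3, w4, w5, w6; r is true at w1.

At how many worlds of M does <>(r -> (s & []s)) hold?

4

Recall that []ψ holds at a world iff ψ holds at every accessible world, and <>ψ holds iff ψ holds at some accessible world.
Let φ = <>(r -> (s & []s)). Evaluate φ at each world:
  w0 (successors ∅): φ is false.
  w1 (successors {w5}): φ is true.
  w2 (successors {w2, w6}): φ is true.
  w3 (successors {w0, w1}): φ is true.
  w4 (successors {w1}): φ is false.
  w5 (successors {w1, w4}): φ is true.
  w6 (successors ∅): φ is false.
For instance, at w1:
  At w1: <>(r -> (s & []s)) requires r -> (s & []s) at some successor in {w5}.
    r -> (s & []s) holds at w5, so <>(r -> (s & []s)) is true at w1.
      At w5: r is false, s & []s is false, so r -> (s & []s) is true.
Satisfying worlds: {w1, w2, w3, w5}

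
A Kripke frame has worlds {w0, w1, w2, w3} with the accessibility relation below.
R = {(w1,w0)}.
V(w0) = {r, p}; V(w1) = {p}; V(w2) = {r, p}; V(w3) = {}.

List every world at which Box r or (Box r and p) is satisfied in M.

w0, w1, w2, w3

Let φ = Box r or (Box r and p). Evaluate φ at each world:
  w0 (successors ∅): φ is true.
  w1 (successors {w0}): φ is true.
  w2 (successors ∅): φ is true.
  w3 (successors ∅): φ is true.
For instance, at w1:
  At w1: Box r is true, Box r and p is true, so Box r or (Box r and p) is true.
    At w1: Box r requires r at every successor {w0}.
      At w0: r is true.
    So Box r is true at w1.
    At w1: Box r is true, p is true, so Box r and p is true.
      At w1: Box r requires r at every successor {w0}.
        At w0: r is true.
      So Box r is true at w1.
Satisfying worlds: {w0, w1, w2, w3}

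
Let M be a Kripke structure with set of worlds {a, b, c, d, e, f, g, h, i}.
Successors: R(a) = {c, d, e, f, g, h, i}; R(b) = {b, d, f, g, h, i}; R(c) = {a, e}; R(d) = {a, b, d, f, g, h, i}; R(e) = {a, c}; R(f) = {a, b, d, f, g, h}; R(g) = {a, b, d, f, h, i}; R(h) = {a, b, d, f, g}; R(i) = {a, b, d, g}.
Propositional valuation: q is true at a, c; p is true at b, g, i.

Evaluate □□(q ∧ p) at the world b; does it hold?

No

At b: □□(q ∧ p) requires □(q ∧ p) at every successor {b, d, f, g, h, i}.
  □(q ∧ p) fails at b, so □□(q ∧ p) is false at b.
    At b: □(q ∧ p) requires q ∧ p at every successor {b, d, f, g, h, i}.
      q ∧ p fails at b, so □(q ∧ p) is false at b.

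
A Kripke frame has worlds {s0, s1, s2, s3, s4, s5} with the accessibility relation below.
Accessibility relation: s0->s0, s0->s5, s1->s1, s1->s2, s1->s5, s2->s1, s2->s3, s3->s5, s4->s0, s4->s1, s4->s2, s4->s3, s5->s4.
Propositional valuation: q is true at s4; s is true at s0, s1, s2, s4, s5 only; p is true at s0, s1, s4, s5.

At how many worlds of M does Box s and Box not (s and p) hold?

0

Recall that Box ψ holds at a world iff ψ holds at every accessible world, and Dia ψ holds iff ψ holds at some accessible world.
Let φ = Box s and Box not (s and p). Evaluate φ at each world:
  s0 (successors {s0, s5}): φ is false.
  s1 (successors {s1, s2, s5}): φ is false.
  s2 (successors {s1, s3}): φ is false.
  s3 (successors {s5}): φ is false.
  s4 (successors {s0, s1, s2, s3}): φ is false.
  s5 (successors {s4}): φ is false.
For instance, at s1:
  At s1: Box s is true, Box not (s and p) is false, so Box s and Box not (s and p) is false.
    At s1: Box s requires s at every successor {s1, s2, s5}.
      At s1: s is true.
      At s2: s is true.
      At s5: s is true.
    So Box s is true at s1.
    At s1: Box not (s and p) requires not (s and p) at every successor {s1, s2, s5}.
      not (s and p) fails at s1, so Box not (s and p) is false at s1.
Satisfying worlds: none.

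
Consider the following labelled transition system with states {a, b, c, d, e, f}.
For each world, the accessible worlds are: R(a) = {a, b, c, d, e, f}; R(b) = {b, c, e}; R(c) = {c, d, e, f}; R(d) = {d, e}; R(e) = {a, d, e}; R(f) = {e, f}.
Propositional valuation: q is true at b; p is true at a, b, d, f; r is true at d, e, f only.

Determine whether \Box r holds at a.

At a: \Box r requires r at every successor {a, b, c, d, e, f}.
  r fails at a, so \Box r is false at a.

No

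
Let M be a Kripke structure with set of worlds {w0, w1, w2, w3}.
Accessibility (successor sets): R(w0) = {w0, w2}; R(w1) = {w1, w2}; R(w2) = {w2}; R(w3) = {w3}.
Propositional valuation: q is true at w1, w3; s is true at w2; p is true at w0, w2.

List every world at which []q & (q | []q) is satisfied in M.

Recall that []ψ holds at a world iff ψ holds at every accessible world, and <>ψ holds iff ψ holds at some accessible world.
Let φ = []q & (q | []q). Evaluate φ at each world:
  w0 (successors {w0, w2}): φ is false.
  w1 (successors {w1, w2}): φ is false.
  w2 (successors {w2}): φ is false.
  w3 (successors {w3}): φ is true.
For instance, at w0:
  At w0: []q is false, q | []q is false, so []q & (q | []q) is false.
    At w0: []q requires q at every successor {w0, w2}.
      q fails at w0, so []q is false at w0.
    At w0: q is false, []q is false, so q | []q is false.
      At w0: []q requires q at every successor {w0, w2}.
        q fails at w0, so []q is false at w0.
Satisfying worlds: {w3}

w3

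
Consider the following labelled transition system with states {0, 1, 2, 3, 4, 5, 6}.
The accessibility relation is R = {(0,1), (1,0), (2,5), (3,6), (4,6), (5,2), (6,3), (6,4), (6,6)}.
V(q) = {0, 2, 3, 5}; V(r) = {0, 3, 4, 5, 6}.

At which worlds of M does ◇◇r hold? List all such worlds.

Let φ = ◇◇r. Evaluate φ at each world:
  0 (successors {1}): φ is true.
  1 (successors {0}): φ is false.
  2 (successors {5}): φ is false.
  3 (successors {6}): φ is true.
  4 (successors {6}): φ is true.
  5 (successors {2}): φ is true.
  6 (successors {3, 4, 6}): φ is true.
For instance, at 5:
  At 5: ◇◇r requires ◇r at some successor in {2}.
    ◇r holds at 2, so ◇◇r is true at 5.
      At 2: ◇r requires r at some successor in {5}.
        r holds at 5, so ◇r is true at 2.
Satisfying worlds: {0, 3, 4, 5, 6}

0, 3, 4, 5, 6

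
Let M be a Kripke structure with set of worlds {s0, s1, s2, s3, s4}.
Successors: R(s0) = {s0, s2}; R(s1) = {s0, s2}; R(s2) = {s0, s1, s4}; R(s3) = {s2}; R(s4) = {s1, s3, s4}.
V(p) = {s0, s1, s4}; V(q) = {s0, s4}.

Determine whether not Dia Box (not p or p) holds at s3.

No

Recall that Box ψ holds at a world iff ψ holds at every accessible world, and Dia ψ holds iff ψ holds at some accessible world.
At s3: Dia Box (not p or p) is true, so not Dia Box (not p or p) is false.
  At s3: Dia Box (not p or p) requires Box (not p or p) at some successor in {s2}.
    Box (not p or p) holds at s2, so Dia Box (not p or p) is true at s3.
      At s2: Box (not p or p) requires not p or p at every successor {s0, s1, s4}.
        At s0: not p or p is true.
        At s1: not p or p is true.
        At s4: not p or p is true.
      So Box (not p or p) is true at s2.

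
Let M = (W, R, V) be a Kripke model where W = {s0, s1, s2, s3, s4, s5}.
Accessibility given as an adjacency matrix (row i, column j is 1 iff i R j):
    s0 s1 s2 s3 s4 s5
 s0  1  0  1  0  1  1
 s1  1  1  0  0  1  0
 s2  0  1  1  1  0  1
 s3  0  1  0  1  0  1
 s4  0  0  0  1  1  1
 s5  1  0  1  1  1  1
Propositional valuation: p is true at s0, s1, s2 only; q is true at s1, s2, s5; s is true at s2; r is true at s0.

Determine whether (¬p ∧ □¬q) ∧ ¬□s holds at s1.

No

At s1: ¬p ∧ □¬q is false, ¬□s is true, so (¬p ∧ □¬q) ∧ ¬□s is false.
  At s1: ¬p is false, □¬q is false, so ¬p ∧ □¬q is false.
    At s1: □¬q requires ¬q at every successor {s0, s1, s4}.
      ¬q fails at s1, so □¬q is false at s1.
  At s1: □s is false, so ¬□s is true.
    At s1: □s requires s at every successor {s0, s1, s4}.
      s fails at s0, so □s is false at s1.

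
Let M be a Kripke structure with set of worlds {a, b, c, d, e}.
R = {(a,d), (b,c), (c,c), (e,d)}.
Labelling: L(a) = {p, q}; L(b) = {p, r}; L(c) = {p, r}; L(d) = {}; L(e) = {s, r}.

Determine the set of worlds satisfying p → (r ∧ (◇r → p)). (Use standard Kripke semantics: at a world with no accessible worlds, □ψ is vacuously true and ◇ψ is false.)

Let φ = p → (r ∧ (◇r → p)). Evaluate φ at each world:
  a (successors {d}): φ is false.
  b (successors {c}): φ is true.
  c (successors {c}): φ is true.
  d (successors ∅): φ is true.
  e (successors {d}): φ is true.
For instance, at b:
  At b: p is true, r ∧ (◇r → p) is true, so p → (r ∧ (◇r → p)) is true.
    At b: r is true, ◇r → p is true, so r ∧ (◇r → p) is true.
      At b: ◇r is true, p is true, so ◇r → p is true.
Satisfying worlds: {b, c, d, e}

b, c, d, e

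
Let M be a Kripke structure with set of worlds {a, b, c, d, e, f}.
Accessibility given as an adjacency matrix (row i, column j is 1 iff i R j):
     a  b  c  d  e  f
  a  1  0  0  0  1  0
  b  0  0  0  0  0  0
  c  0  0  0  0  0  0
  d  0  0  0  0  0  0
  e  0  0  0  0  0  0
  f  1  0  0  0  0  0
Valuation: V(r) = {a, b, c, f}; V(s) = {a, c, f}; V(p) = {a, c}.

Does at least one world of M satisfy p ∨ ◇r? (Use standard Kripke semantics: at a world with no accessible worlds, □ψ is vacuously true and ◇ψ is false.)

Yes

Let φ = p ∨ ◇r. Evaluate φ at each world:
  a (successors {a, e}): φ is true.
  b (successors ∅): φ is false.
  c (successors ∅): φ is true.
  d (successors ∅): φ is false.
  e (successors ∅): φ is false.
  f (successors {a}): φ is true.
Detail at a (witness):
  At a: p is true, ◇r is true, so p ∨ ◇r is true.
    At a: ◇r requires r at some successor in {a, e}.
      r holds at a, so ◇r is true at a.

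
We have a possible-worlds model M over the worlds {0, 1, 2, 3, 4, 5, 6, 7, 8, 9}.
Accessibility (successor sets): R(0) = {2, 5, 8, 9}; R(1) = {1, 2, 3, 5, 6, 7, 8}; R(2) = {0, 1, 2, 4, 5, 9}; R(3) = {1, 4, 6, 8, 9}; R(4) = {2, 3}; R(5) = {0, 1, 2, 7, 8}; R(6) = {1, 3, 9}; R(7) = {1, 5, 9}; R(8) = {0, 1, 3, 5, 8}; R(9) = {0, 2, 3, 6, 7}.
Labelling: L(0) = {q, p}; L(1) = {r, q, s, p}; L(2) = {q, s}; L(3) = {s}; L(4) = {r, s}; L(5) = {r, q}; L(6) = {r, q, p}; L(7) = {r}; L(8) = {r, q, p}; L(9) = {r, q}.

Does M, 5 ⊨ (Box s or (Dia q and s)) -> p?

At 5: Box s or (Dia q and s) is false, p is false, so (Box s or (Dia q and s)) -> p is true.
  At 5: Box s is false, Dia q and s is false, so Box s or (Dia q and s) is false.
    At 5: Box s requires s at every successor {0, 1, 2, 7, 8}.
      s fails at 0, so Box s is false at 5.
    At 5: Dia q is true, s is false, so Dia q and s is false.
      At 5: Dia q requires q at some successor in {0, 1, 2, 7, 8}.
        q holds at 0, so Dia q is true at 5.

Yes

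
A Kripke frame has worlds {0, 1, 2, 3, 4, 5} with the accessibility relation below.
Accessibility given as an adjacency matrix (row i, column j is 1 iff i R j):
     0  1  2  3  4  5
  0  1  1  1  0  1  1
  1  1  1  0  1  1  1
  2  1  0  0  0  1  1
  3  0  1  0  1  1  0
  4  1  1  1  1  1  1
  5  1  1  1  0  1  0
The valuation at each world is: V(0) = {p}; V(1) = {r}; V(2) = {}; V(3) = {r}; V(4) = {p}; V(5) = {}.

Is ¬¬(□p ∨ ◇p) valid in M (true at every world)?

Let φ = ¬¬(□p ∨ ◇p). Evaluate φ at each world:
  0 (successors {0, 1, 2, 4, 5}): φ is true.
  1 (successors {0, 1, 3, 4, 5}): φ is true.
  2 (successors {0, 4, 5}): φ is true.
  3 (successors {1, 3, 4}): φ is true.
  4 (successors {0, 1, 2, 3, 4, 5}): φ is true.
  5 (successors {0, 1, 2, 4}): φ is true.
For instance, at 2:
  At 2: ¬(□p ∨ ◇p) is false, so ¬¬(□p ∨ ◇p) is true.
    At 2: □p ∨ ◇p is true, so ¬(□p ∨ ◇p) is false.
      At 2: □p is false, ◇p is true, so □p ∨ ◇p is true.

Yes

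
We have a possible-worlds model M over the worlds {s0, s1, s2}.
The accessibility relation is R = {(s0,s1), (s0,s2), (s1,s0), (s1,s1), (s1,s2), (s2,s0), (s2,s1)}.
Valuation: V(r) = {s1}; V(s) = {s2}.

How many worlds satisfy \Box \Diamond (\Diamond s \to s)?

1

Let φ = \Box \Diamond (\Diamond s \to s). Evaluate φ at each world:
  s0 (successors {s1, s2}): φ is false.
  s1 (successors {s0, s1, s2}): φ is false.
  s2 (successors {s0, s1}): φ is true.
For instance, at s0:
  At s0: \Box \Diamond (\Diamond s \to s) requires \Diamond (\Diamond s \to s) at every successor {s1, s2}.
    \Diamond (\Diamond s \to s) fails at s2, so \Box \Diamond (\Diamond s \to s) is false at s0.
      At s2: \Diamond (\Diamond s \to s) requires \Diamond s \to s at some successor in {s0, s1}.
        At s0: \Diamond s \to s is false.
        At s1: \Diamond s \to s is false.
      So \Diamond (\Diamond s \to s) is false at s2.
Satisfying worlds: {s2}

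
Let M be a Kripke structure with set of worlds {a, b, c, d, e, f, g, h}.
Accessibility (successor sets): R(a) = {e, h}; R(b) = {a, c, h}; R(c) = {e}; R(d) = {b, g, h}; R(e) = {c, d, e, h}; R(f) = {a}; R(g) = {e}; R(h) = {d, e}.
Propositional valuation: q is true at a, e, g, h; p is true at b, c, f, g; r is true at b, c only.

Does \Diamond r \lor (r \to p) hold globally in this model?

Let φ = \Diamond r \lor (r \to p). Evaluate φ at each world:
  a (successors {e, h}): φ is true.
  b (successors {a, c, h}): φ is true.
  c (successors {e}): φ is true.
  d (successors {b, g, h}): φ is true.
  e (successors {c, d, e, h}): φ is true.
  f (successors {a}): φ is true.
  g (successors {e}): φ is true.
  h (successors {d, e}): φ is true.
For instance, at d:
  At d: \Diamond r is true, r \to p is true, so \Diamond r \lor (r \to p) is true.
    At d: \Diamond r requires r at some successor in {b, g, h}.
      r holds at b, so \Diamond r is true at d.

Yes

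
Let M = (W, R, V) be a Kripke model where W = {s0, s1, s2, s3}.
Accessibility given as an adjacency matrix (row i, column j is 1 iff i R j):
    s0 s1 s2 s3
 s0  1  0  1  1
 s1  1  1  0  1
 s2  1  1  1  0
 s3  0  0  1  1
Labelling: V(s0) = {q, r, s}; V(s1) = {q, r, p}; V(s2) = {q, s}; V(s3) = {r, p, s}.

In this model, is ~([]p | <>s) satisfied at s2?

No

At s2: []p | <>s is true, so ~([]p | <>s) is false.
  At s2: []p is false, <>s is true, so []p | <>s is true.
    At s2: []p requires p at every successor {s0, s1, s2}.
      p fails at s0, so []p is false at s2.
    At s2: <>s requires s at some successor in {s0, s1, s2}.
      s holds at s0, so <>s is true at s2.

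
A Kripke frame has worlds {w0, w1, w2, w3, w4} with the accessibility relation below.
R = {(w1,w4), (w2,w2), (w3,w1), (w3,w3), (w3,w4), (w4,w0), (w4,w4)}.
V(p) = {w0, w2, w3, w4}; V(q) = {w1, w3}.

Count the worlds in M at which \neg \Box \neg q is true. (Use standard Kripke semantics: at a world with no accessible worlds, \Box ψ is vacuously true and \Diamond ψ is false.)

Let φ = \neg \Box \neg q. Evaluate φ at each world:
  w0 (successors ∅): φ is false.
  w1 (successors {w4}): φ is false.
  w2 (successors {w2}): φ is false.
  w3 (successors {w1, w3, w4}): φ is true.
  w4 (successors {w0, w4}): φ is false.
For instance, at w4:
  At w4: \Box \neg q is true, so \neg \Box \neg q is false.
    At w4: \Box \neg q requires \neg q at every successor {w0, w4}.
      At w0: \neg q is true.
      At w4: \neg q is true.
    So \Box \neg q is true at w4.
Satisfying worlds: {w3}

1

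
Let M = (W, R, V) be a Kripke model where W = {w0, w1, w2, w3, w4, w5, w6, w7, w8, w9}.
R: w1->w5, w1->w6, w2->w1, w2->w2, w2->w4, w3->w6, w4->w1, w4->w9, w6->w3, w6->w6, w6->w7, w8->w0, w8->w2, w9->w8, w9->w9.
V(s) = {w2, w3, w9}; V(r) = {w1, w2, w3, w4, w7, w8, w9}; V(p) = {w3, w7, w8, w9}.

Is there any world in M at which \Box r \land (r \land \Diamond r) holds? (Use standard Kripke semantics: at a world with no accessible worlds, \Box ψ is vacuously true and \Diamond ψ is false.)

Yes

Let φ = \Box r \land (r \land \Diamond r). Evaluate φ at each world:
  w0 (successors ∅): φ is false.
  w1 (successors {w5, w6}): φ is false.
  w2 (successors {w1, w2, w4}): φ is true.
  w3 (successors {w6}): φ is false.
  w4 (successors {w1, w9}): φ is true.
  w5 (successors ∅): φ is false.
  w6 (successors {w3, w6, w7}): φ is false.
  w7 (successors ∅): φ is false.
  w8 (successors {w0, w2}): φ is false.
  w9 (successors {w8, w9}): φ is true.
Detail at w2 (witness):
  At w2: \Box r is true, r \land \Diamond r is true, so \Box r \land (r \land \Diamond r) is true.
    At w2: \Box r requires r at every successor {w1, w2, w4}.
      At w1: r is true.
      At w2: r is true.
      At w4: r is true.
    So \Box r is true at w2.
    At w2: r is true, \Diamond r is true, so r \land \Diamond r is true.
      At w2: \Diamond r requires r at some successor in {w1, w2, w4}.
        r holds at w1, so \Diamond r is true at w2.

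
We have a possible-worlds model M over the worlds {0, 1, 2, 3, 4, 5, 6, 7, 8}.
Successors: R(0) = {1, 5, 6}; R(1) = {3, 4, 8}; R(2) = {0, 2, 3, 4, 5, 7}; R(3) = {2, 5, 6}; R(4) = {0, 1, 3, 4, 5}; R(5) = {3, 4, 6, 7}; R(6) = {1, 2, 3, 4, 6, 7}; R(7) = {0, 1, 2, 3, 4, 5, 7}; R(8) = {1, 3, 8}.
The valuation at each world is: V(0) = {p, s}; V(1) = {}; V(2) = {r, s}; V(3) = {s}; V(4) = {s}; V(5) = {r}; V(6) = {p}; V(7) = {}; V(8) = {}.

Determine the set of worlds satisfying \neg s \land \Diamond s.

Recall that \Diamond ψ holds at a world iff ψ holds at some accessible world.
Let φ = \neg s \land \Diamond s. Evaluate φ at each world:
  0 (successors {1, 5, 6}): φ is false.
  1 (successors {3, 4, 8}): φ is true.
  2 (successors {0, 2, 3, 4, 5, 7}): φ is false.
  3 (successors {2, 5, 6}): φ is false.
  4 (successors {0, 1, 3, 4, 5}): φ is false.
  5 (successors {3, 4, 6, 7}): φ is true.
  6 (successors {1, 2, 3, 4, 6, 7}): φ is true.
  7 (successors {0, 1, 2, 3, 4, 5, 7}): φ is true.
  8 (successors {1, 3, 8}): φ is true.
For instance, at 5:
  At 5: \neg s is true, \Diamond s is true, so \neg s \land \Diamond s is true.
    At 5: \Diamond s requires s at some successor in {3, 4, 6, 7}.
      s holds at 3, so \Diamond s is true at 5.
Satisfying worlds: {1, 5, 6, 7, 8}

1, 5, 6, 7, 8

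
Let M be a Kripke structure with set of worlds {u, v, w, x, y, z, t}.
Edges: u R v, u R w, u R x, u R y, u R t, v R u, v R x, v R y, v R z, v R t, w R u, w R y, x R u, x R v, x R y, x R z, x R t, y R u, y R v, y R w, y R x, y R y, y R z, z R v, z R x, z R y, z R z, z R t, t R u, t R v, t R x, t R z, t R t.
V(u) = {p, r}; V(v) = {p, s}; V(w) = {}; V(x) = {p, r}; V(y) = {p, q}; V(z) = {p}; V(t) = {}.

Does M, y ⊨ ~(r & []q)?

At y: r & []q is false, so ~(r & []q) is true.
  At y: r is false, []q is false, so r & []q is false.
    At y: []q requires q at every successor {u, v, w, x, y, z}.
      q fails at u, so []q is false at y.

Yes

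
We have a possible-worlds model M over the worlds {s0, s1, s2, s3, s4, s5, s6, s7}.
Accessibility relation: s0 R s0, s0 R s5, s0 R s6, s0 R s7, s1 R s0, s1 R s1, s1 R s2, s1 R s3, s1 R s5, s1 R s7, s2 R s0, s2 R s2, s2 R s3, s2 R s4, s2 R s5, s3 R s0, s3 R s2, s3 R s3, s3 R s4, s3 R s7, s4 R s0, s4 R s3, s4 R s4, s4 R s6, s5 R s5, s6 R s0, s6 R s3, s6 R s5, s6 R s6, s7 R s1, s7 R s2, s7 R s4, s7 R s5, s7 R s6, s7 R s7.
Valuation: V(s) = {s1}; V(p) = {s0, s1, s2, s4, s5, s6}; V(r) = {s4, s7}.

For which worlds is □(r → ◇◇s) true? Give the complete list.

Recall that □ψ holds at a world iff ψ holds at every accessible world, and ◇ψ holds iff ψ holds at some accessible world.
Let φ = □(r → ◇◇s). Evaluate φ at each world:
  s0 (successors {s0, s5, s6, s7}): φ is true.
  s1 (successors {s0, s1, s2, s3, s5, s7}): φ is true.
  s2 (successors {s0, s2, s3, s4, s5}): φ is false.
  s3 (successors {s0, s2, s3, s4, s7}): φ is false.
  s4 (successors {s0, s3, s4, s6}): φ is false.
  s5 (successors {s5}): φ is true.
  s6 (successors {s0, s3, s5, s6}): φ is true.
  s7 (successors {s1, s2, s4, s5, s6, s7}): φ is false.
For instance, at s2:
  At s2: □(r → ◇◇s) requires r → ◇◇s at every successor {s0, s2, s3, s4, s5}.
    r → ◇◇s fails at s4, so □(r → ◇◇s) is false at s2.
      At s4: r is true, ◇◇s is false, so r → ◇◇s is false.
Satisfying worlds: {s0, s1, s5, s6}

s0, s1, s5, s6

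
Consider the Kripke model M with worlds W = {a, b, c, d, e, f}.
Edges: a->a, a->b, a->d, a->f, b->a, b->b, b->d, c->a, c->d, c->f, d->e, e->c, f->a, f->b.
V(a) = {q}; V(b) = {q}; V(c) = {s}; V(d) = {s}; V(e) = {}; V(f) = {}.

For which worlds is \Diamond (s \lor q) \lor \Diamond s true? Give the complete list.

a, b, c, e, f

Let φ = \Diamond (s \lor q) \lor \Diamond s. Evaluate φ at each world:
  a (successors {a, b, d, f}): φ is true.
  b (successors {a, b, d}): φ is true.
  c (successors {a, d, f}): φ is true.
  d (successors {e}): φ is false.
  e (successors {c}): φ is true.
  f (successors {a, b}): φ is true.
For instance, at b:
  At b: \Diamond (s \lor q) is true, \Diamond s is true, so \Diamond (s \lor q) \lor \Diamond s is true.
    At b: \Diamond (s \lor q) requires s \lor q at some successor in {a, b, d}.
      s \lor q holds at a, so \Diamond (s \lor q) is true at b.
    At b: \Diamond s requires s at some successor in {a, b, d}.
      s holds at d, so \Diamond s is true at b.
Satisfying worlds: {a, b, c, e, f}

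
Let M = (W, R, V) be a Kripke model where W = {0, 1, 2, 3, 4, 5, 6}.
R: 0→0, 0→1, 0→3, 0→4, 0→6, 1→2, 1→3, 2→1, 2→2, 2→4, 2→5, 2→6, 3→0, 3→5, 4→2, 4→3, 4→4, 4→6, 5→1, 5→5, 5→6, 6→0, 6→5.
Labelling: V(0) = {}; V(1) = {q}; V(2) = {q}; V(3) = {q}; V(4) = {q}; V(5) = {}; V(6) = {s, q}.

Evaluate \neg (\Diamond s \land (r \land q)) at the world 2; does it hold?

Yes

At 2: \Diamond s \land (r \land q) is false, so \neg (\Diamond s \land (r \land q)) is true.
  At 2: \Diamond s is true, r \land q is false, so \Diamond s \land (r \land q) is false.
    At 2: \Diamond s requires s at some successor in {1, 2, 4, 5, 6}.
      s holds at 6, so \Diamond s is true at 2.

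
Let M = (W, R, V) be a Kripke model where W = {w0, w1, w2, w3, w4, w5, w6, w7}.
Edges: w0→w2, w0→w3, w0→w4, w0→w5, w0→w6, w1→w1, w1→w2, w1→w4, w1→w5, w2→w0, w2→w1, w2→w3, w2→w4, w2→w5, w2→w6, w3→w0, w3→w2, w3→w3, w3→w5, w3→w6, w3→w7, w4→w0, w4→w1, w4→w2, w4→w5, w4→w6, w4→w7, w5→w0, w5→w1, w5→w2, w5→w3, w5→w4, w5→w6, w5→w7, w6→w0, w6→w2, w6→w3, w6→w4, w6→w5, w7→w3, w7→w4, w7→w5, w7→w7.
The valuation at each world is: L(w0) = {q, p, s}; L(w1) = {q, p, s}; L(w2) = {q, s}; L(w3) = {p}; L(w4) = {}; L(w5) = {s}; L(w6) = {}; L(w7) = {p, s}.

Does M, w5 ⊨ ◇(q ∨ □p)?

Yes

At w5: ◇(q ∨ □p) requires q ∨ □p at some successor in {w0, w1, w2, w3, w4, w6, w7}.
  q ∨ □p holds at w0, so ◇(q ∨ □p) is true at w5.
    At w0: q is true, □p is false, so q ∨ □p is true.
      At w0: □p requires p at every successor {w2, w3, w4, w5, w6}.
        p fails at w2, so □p is false at w0.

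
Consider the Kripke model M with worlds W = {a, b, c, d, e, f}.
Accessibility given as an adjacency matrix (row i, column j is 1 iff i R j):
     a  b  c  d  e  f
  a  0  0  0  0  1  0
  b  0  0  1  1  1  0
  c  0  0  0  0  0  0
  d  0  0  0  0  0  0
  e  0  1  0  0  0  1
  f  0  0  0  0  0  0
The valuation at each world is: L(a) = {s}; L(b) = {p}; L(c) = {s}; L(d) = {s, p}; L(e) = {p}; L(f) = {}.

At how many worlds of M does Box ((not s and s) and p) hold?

Let φ = Box ((not s and s) and p). Evaluate φ at each world:
  a (successors {e}): φ is false.
  b (successors {c, d, e}): φ is false.
  c (successors ∅): φ is true.
  d (successors ∅): φ is true.
  e (successors {b, f}): φ is false.
  f (successors ∅): φ is true.
For instance, at b:
  At b: Box ((not s and s) and p) requires (not s and s) and p at every successor {c, d, e}.
    (not s and s) and p fails at c, so Box ((not s and s) and p) is false at b.
Satisfying worlds: {c, d, f}

3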